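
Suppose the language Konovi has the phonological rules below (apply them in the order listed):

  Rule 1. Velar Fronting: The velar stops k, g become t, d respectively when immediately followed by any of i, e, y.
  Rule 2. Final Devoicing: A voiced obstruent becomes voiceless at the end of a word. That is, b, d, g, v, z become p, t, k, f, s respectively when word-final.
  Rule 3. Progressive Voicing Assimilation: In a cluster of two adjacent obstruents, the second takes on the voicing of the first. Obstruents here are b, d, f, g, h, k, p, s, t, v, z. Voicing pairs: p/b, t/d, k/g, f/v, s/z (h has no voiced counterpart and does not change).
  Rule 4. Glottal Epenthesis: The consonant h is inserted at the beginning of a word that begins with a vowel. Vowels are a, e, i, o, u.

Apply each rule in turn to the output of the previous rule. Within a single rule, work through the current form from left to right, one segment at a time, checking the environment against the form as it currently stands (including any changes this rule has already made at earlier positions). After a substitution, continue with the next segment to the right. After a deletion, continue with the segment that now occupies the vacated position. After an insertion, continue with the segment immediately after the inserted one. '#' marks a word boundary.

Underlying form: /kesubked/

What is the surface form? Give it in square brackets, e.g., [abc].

[tesubdet]

Rule 1 Velar Fronting: [kesubked] → [tesubted]
Rule 2 Final Devoicing: [tesubted] → [tesubtet]
Rule 3 Progressive Voicing Assimilation: [tesubtet] → [tesubdet]
Rule 4 Glottal Epenthesis: no change — [tesubdet]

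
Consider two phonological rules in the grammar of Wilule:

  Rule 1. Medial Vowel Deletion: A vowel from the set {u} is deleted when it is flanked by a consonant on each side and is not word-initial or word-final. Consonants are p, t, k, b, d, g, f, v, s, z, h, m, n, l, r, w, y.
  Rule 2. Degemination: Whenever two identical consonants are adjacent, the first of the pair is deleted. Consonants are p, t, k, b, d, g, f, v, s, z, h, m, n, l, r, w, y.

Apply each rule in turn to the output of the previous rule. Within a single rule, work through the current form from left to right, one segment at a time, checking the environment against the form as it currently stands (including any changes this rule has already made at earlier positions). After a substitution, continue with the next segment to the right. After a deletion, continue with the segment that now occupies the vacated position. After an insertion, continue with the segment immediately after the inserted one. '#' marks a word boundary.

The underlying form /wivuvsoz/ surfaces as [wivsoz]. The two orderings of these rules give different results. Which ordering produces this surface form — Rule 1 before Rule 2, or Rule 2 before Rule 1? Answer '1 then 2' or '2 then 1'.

1 then 2

Order 1 then 2:
  1 Medial Vowel Deletion: [wivuvsoz] → [wivvsoz]
  2 Degemination: [wivvsoz] → [wivsoz]
  result: [wivsoz]
Order 2 then 1:
  2 Degemination: no change — [wivuvsoz]
  1 Medial Vowel Deletion: [wivuvsoz] → [wivvsoz]
  result: [wivvsoz]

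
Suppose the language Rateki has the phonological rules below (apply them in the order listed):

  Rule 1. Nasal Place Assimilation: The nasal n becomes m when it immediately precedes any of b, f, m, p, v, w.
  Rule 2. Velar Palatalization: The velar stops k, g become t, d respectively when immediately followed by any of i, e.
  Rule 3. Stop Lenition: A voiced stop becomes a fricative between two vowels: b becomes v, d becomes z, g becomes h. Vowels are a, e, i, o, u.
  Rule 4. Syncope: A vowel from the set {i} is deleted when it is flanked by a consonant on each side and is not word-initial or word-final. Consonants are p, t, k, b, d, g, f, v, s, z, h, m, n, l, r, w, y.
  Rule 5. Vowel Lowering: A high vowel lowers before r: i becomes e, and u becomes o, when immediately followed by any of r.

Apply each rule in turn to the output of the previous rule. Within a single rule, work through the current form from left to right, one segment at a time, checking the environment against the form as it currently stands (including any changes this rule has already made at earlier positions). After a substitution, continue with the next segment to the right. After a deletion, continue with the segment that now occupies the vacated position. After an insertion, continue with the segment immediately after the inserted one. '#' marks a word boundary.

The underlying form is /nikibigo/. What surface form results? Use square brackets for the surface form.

[ntvho]

Rule 1 Nasal Place Assimilation: no change — [nikibigo]
Rule 2 Velar Palatalization: [nikibigo] → [nitibigo]
Rule 3 Stop Lenition: [nitibigo] → [nitiviho]
Rule 4 Syncope: [nitiviho] → [ntvho]
Rule 5 Vowel Lowering: no change — [ntvho]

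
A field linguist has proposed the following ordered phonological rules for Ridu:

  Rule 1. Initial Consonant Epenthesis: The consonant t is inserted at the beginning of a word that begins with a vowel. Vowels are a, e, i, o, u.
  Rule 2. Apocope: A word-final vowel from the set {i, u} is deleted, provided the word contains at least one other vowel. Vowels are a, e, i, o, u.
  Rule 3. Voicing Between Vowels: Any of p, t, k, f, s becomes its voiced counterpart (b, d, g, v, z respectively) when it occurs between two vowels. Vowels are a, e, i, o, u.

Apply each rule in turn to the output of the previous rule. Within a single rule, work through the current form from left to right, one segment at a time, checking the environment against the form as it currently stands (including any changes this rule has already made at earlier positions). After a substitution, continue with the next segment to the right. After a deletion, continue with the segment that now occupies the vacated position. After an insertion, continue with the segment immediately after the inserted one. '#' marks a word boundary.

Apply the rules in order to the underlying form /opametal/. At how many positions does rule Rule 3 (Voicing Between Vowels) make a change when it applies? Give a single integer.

2

Rule 1 Initial Consonant Epenthesis: [opametal] → [topametal]
Rule 2 Apocope: no change — [topametal]
Rule 3 Voicing Between Vowels: [topametal] → [tobamedal]
Rule Rule 3 changed 2 position(s).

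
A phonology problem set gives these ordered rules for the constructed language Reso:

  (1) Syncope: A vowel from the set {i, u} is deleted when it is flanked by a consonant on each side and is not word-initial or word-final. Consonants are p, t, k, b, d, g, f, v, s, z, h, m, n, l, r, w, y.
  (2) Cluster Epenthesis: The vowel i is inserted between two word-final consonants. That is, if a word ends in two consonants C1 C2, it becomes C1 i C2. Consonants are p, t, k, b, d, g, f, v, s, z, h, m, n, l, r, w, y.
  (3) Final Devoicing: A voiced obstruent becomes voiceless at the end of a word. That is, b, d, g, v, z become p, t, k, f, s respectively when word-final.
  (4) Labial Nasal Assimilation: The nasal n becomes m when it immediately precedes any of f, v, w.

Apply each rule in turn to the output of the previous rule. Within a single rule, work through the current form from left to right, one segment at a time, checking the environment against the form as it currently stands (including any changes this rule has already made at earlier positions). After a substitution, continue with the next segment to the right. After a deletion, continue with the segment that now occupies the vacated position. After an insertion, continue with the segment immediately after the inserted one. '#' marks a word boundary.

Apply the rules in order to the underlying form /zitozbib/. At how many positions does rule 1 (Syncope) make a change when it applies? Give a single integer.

2

(1) Syncope: [zitozbib] → [ztozbb]
(2) Cluster Epenthesis: [ztozbb] → [ztozbib]
(3) Final Devoicing: [ztozbib] → [ztozbip]
(4) Labial Nasal Assimilation: no change — [ztozbip]
Rule 1 changed 2 position(s).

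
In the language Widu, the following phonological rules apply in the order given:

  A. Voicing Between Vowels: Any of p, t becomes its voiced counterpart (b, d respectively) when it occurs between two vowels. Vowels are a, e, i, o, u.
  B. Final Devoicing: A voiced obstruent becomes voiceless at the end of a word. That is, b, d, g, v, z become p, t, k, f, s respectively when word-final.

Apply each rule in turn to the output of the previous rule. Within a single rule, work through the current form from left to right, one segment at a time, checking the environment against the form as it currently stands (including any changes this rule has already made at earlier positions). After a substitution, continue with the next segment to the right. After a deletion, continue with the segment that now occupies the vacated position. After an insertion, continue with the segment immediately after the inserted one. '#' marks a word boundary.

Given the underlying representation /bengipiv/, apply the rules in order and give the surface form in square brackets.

A Voicing Between Vowels: [bengipiv] → [bengibiv]
B Final Devoicing: [bengibiv] → [bengibif]

[bengibif]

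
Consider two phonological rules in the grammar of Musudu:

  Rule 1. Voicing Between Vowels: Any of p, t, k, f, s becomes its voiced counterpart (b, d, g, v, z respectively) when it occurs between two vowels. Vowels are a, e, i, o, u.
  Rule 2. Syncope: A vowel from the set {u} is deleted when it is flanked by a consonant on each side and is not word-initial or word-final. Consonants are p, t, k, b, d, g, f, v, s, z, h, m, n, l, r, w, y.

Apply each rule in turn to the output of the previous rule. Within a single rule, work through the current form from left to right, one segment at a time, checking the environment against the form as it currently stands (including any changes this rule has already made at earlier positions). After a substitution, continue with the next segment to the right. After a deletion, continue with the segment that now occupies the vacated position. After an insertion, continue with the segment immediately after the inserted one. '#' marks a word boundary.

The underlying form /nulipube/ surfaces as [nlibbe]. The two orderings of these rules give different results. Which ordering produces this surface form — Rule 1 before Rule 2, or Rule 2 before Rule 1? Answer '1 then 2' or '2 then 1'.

Order 1 then 2:
  1 Voicing Between Vowels: [nulipube] → [nulibube]
  2 Syncope: [nulibube] → [nlibbe]
  result: [nlibbe]
Order 2 then 1:
  2 Syncope: [nulipube] → [nlipbe]
  1 Voicing Between Vowels: no change — [nlipbe]
  result: [nlipbe]

1 then 2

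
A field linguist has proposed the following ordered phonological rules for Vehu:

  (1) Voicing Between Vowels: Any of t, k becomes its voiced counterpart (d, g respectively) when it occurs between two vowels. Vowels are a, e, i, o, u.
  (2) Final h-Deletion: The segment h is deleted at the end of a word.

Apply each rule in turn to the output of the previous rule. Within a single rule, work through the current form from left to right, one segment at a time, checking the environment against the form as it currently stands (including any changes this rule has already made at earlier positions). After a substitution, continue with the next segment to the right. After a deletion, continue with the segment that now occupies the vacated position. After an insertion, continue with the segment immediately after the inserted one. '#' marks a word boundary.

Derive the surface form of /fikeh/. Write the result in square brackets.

[fige]

(1) Voicing Between Vowels: [fikeh] → [figeh]
(2) Final h-Deletion: [figeh] → [fige]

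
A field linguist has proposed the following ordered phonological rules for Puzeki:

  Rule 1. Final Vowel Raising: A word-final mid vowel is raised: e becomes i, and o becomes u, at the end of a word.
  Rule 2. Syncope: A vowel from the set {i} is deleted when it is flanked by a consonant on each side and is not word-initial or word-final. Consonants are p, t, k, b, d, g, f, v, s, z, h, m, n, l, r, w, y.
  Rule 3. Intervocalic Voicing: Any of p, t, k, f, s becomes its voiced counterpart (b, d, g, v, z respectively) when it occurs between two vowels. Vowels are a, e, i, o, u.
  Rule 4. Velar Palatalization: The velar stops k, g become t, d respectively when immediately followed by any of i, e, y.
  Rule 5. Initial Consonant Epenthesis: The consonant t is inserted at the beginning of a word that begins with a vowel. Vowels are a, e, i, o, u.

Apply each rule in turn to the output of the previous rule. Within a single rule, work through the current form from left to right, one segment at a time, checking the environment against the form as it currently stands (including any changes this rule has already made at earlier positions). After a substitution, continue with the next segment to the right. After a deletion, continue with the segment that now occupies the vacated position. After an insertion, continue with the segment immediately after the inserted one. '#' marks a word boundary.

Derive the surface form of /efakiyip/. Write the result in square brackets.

Rule 1 Final Vowel Raising: no change — [efakiyip]
Rule 2 Syncope: [efakiyip] → [efakyp]
Rule 3 Intervocalic Voicing: [efakyp] → [evakyp]
Rule 4 Velar Palatalization: [evakyp] → [evatyp]
Rule 5 Initial Consonant Epenthesis: [evatyp] → [tevatyp]

[tevatyp]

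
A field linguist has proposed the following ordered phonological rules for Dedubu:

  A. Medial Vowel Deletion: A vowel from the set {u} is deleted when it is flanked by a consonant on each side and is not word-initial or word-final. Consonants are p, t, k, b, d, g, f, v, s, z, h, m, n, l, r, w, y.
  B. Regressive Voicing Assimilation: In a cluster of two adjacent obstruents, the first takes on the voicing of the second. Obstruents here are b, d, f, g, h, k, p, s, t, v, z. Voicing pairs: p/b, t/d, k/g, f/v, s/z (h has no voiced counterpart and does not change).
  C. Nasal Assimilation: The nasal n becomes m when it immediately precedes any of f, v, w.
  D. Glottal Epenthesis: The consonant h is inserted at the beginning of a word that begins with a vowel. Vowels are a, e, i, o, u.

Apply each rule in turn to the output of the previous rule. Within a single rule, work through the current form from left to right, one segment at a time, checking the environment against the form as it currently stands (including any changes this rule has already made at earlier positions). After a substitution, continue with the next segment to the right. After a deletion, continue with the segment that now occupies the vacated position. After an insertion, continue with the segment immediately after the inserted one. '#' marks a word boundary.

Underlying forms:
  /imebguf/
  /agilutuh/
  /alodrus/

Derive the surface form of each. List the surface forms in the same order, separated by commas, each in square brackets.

/imebguf/:
  A Medial Vowel Deletion: [imebguf] → [imebgf]
  B Regressive Voicing Assimilation: [imebgf] → [imebkf]
  C Nasal Assimilation: no change — [imebkf]
  D Glottal Epenthesis: [imebkf] → [himebkf]
/agilutuh/:
  A Medial Vowel Deletion: [agilutuh] → [agilth]
  B Regressive Voicing Assimilation: no change — [agilth]
  C Nasal Assimilation: no change — [agilth]
  D Glottal Epenthesis: [agilth] → [hagilth]
/alodrus/:
  A Medial Vowel Deletion: [alodrus] → [alodrs]
  B Regressive Voicing Assimilation: no change — [alodrs]
  C Nasal Assimilation: no change — [alodrs]
  D Glottal Epenthesis: [alodrs] → [halodrs]

[himebkf], [hagilth], [halodrs]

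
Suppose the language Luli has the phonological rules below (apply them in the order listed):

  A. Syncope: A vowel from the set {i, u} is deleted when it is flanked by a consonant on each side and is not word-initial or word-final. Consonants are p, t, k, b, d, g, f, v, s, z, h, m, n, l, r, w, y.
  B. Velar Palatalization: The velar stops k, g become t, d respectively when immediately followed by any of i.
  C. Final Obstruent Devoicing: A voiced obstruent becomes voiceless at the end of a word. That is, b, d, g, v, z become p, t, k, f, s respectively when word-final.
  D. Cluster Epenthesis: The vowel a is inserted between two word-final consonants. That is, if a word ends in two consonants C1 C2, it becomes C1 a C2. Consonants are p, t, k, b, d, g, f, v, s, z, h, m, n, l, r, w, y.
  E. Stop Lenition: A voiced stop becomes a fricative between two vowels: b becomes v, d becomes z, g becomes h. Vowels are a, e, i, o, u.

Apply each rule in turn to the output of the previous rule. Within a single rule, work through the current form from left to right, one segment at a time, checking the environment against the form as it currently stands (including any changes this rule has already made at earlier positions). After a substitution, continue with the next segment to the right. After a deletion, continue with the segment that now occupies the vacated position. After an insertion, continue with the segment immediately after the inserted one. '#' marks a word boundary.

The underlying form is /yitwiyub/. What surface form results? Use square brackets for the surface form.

[ytwyap]

A Syncope: [yitwiyub] → [ytwyb]
B Velar Palatalization: no change — [ytwyb]
C Final Obstruent Devoicing: [ytwyb] → [ytwyp]
D Cluster Epenthesis: [ytwyp] → [ytwyap]
E Stop Lenition: no change — [ytwyap]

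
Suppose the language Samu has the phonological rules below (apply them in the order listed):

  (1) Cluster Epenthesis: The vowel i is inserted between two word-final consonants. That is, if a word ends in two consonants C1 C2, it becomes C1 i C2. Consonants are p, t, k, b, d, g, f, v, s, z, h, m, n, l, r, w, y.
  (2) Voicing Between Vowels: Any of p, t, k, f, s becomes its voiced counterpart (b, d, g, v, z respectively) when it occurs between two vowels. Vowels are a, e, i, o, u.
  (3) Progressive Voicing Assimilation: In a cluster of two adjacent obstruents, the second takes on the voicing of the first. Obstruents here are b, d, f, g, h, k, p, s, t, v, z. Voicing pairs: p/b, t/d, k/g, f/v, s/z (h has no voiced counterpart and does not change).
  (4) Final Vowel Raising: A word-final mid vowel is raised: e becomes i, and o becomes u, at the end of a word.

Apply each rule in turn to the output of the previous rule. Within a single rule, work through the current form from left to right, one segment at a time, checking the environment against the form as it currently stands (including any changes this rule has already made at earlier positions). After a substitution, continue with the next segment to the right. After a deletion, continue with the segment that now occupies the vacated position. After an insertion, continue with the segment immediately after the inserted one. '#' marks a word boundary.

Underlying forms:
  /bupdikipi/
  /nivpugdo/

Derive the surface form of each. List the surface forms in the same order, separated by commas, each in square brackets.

[buptigibi], [nivbugdu]

/bupdikipi/:
  (1) Cluster Epenthesis: no change — [bupdikipi]
  (2) Voicing Between Vowels: [bupdikipi] → [bupdigibi]
  (3) Progressive Voicing Assimilation: [bupdigibi] → [buptigibi]
  (4) Final Vowel Raising: no change — [buptigibi]
/nivpugdo/:
  (1) Cluster Epenthesis: no change — [nivpugdo]
  (2) Voicing Between Vowels: no change — [nivpugdo]
  (3) Progressive Voicing Assimilation: [nivpugdo] → [nivbugdo]
  (4) Final Vowel Raising: [nivbugdo] → [nivbugdu]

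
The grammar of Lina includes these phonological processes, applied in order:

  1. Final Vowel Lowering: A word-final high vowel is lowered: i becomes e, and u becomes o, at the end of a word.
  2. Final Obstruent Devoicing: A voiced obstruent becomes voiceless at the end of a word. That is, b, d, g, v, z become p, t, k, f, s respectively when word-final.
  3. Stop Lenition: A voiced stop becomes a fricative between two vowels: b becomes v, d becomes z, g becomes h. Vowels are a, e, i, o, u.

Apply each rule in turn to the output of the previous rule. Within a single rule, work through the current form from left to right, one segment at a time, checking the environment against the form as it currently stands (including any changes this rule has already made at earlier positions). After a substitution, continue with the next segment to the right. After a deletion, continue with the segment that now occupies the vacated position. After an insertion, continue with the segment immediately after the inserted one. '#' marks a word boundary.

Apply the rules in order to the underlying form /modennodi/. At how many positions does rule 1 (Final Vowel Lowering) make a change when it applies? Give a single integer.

1 Final Vowel Lowering: [modennodi] → [modennode]
2 Final Obstruent Devoicing: no change — [modennode]
3 Stop Lenition: [modennode] → [mozennoze]
Rule 1 changed 1 position(s).

1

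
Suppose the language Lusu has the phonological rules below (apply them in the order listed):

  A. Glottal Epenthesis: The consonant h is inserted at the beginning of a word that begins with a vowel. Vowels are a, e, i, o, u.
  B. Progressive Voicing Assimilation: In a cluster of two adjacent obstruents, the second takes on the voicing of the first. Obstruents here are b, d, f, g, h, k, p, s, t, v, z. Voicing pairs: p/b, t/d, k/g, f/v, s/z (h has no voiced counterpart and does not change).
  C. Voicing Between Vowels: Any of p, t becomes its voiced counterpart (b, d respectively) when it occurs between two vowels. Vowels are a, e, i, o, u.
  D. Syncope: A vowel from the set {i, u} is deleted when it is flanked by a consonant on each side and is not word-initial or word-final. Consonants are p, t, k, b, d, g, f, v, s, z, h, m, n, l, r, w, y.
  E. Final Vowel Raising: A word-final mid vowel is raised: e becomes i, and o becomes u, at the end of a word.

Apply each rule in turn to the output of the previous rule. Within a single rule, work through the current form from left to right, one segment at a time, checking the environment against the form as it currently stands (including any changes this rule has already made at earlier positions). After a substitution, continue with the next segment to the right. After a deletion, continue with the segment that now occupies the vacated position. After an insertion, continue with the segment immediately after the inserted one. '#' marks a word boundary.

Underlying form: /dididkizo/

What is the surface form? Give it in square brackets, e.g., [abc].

[dddgzu]

A Glottal Epenthesis: no change — [dididkizo]
B Progressive Voicing Assimilation: [dididkizo] → [dididgizo]
C Voicing Between Vowels: no change — [dididgizo]
D Syncope: [dididgizo] → [dddgzo]
E Final Vowel Raising: [dddgzo] → [dddgzu]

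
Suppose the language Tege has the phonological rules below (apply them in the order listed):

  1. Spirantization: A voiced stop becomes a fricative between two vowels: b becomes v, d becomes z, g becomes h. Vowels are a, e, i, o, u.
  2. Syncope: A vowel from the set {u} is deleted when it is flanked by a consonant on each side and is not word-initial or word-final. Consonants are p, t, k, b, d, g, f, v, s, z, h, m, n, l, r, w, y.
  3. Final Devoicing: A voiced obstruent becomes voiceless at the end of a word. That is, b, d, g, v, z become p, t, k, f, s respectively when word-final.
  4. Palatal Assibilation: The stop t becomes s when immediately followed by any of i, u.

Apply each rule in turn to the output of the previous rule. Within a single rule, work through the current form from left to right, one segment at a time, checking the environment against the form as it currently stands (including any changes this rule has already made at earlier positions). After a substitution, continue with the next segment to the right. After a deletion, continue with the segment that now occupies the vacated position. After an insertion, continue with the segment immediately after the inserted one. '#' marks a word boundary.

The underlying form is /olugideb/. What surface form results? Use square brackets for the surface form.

1 Spirantization: [olugideb] → [oluhizeb]
2 Syncope: [oluhizeb] → [olhizeb]
3 Final Devoicing: [olhizeb] → [olhizep]
4 Palatal Assibilation: no change — [olhizep]

[olhizep]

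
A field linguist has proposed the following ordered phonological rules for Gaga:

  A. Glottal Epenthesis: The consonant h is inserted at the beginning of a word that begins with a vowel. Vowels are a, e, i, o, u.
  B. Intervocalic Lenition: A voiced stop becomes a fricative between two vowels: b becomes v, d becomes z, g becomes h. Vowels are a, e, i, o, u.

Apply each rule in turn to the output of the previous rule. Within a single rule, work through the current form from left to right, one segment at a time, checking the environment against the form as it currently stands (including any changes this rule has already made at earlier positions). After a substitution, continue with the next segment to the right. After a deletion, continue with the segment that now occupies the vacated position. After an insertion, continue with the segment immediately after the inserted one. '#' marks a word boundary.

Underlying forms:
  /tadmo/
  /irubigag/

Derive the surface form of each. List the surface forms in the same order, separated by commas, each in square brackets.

/tadmo/:
  A Glottal Epenthesis: no change — [tadmo]
  B Intervocalic Lenition: no change — [tadmo]
/irubigag/:
  A Glottal Epenthesis: [irubigag] → [hirubigag]
  B Intervocalic Lenition: [hirubigag] → [hiruvihag]

[tadmo], [hiruvihag]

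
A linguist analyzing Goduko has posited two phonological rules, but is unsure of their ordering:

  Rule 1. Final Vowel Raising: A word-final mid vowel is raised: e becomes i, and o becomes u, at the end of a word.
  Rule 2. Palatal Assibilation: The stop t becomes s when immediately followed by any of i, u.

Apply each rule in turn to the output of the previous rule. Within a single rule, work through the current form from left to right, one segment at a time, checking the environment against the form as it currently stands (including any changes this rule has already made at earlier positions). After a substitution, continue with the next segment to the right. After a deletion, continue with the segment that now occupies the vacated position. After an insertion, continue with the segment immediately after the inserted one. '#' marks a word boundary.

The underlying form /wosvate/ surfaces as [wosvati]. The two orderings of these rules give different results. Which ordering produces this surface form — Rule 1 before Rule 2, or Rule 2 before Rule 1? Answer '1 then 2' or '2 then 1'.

2 then 1

Order 1 then 2:
  1 Final Vowel Raising: [wosvate] → [wosvati]
  2 Palatal Assibilation: [wosvati] → [wosvasi]
  result: [wosvasi]
Order 2 then 1:
  2 Palatal Assibilation: no change — [wosvate]
  1 Final Vowel Raising: [wosvate] → [wosvati]
  result: [wosvati]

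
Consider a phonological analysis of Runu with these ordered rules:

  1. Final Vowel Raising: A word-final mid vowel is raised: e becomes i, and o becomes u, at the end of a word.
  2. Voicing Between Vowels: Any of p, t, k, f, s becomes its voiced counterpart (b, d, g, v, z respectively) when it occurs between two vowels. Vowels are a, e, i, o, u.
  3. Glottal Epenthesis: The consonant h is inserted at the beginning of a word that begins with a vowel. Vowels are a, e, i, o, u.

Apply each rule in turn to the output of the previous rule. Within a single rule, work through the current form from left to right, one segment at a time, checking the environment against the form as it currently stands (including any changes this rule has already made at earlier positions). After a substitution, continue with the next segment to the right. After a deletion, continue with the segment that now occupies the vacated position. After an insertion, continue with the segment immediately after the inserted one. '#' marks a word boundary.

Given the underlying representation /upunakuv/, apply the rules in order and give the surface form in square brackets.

1 Final Vowel Raising: no change — [upunakuv]
2 Voicing Between Vowels: [upunakuv] → [ubunaguv]
3 Glottal Epenthesis: [ubunaguv] → [hubunaguv]

[hubunaguv]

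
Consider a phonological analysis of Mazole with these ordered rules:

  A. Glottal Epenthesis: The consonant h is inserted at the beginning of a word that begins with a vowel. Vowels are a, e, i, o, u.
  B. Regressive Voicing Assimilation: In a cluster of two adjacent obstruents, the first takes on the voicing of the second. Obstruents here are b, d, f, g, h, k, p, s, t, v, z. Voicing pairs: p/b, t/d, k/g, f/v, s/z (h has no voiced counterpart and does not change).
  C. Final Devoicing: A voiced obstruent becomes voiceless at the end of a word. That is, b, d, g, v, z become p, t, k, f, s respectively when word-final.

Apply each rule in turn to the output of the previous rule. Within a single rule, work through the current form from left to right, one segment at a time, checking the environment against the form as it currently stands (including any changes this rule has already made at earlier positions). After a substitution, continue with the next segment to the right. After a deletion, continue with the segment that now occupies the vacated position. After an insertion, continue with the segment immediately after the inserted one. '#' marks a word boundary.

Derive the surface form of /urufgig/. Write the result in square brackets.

A Glottal Epenthesis: [urufgig] → [hurufgig]
B Regressive Voicing Assimilation: [hurufgig] → [huruvgig]
C Final Devoicing: [huruvgig] → [huruvgik]

[huruvgik]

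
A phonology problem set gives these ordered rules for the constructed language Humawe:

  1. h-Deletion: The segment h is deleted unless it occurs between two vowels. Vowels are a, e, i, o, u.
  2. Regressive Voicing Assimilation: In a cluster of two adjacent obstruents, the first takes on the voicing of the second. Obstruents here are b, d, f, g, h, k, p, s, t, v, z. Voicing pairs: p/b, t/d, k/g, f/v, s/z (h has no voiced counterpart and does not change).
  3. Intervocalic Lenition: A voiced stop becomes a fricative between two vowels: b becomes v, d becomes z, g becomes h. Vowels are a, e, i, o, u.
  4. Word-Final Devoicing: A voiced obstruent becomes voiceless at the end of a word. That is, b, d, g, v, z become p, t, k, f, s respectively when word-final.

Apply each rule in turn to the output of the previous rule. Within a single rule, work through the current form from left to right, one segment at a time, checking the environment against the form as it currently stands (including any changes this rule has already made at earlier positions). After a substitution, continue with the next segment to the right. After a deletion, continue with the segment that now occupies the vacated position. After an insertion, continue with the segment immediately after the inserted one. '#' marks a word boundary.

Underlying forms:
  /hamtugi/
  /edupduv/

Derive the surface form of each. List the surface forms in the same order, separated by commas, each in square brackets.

[amtuhi], [ezubduf]

/hamtugi/:
  1 h-Deletion: [hamtugi] → [amtugi]
  2 Regressive Voicing Assimilation: no change — [amtugi]
  3 Intervocalic Lenition: [amtugi] → [amtuhi]
  4 Word-Final Devoicing: no change — [amtuhi]
/edupduv/:
  1 h-Deletion: no change — [edupduv]
  2 Regressive Voicing Assimilation: [edupduv] → [edubduv]
  3 Intervocalic Lenition: [edubduv] → [ezubduv]
  4 Word-Final Devoicing: [ezubduv] → [ezubduf]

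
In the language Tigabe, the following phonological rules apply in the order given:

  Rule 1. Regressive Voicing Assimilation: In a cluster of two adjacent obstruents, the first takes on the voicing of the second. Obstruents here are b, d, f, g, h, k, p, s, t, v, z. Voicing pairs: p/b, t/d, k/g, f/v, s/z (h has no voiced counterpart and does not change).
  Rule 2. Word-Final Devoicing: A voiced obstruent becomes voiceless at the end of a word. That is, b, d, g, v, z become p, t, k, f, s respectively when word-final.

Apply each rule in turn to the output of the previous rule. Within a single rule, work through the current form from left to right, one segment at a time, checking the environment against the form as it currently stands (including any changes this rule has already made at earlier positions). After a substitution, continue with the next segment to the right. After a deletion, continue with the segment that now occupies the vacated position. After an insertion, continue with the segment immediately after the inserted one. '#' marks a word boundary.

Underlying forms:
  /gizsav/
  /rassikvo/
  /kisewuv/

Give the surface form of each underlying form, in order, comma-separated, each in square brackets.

/gizsav/:
  Rule 1 Regressive Voicing Assimilation: [gizsav] → [gissav]
  Rule 2 Word-Final Devoicing: [gissav] → [gissaf]
/rassikvo/:
  Rule 1 Regressive Voicing Assimilation: [rassikvo] → [rassigvo]
  Rule 2 Word-Final Devoicing: no change — [rassigvo]
/kisewuv/:
  Rule 1 Regressive Voicing Assimilation: no change — [kisewuv]
  Rule 2 Word-Final Devoicing: [kisewuv] → [kisewuf]

[gissaf], [rassigvo], [kisewuf]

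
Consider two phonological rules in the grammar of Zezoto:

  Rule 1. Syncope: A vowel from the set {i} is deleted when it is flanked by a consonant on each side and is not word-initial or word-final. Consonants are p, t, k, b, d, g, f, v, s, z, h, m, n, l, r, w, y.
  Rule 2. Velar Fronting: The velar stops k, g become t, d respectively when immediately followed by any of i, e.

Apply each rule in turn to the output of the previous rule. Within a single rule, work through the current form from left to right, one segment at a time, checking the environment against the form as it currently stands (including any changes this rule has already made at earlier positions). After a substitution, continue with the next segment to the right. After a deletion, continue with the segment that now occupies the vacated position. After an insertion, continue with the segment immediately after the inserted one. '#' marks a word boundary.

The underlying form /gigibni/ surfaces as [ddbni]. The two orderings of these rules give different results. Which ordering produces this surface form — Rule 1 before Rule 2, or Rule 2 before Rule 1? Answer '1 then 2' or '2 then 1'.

2 then 1

Order 1 then 2:
  1 Syncope: [gigibni] → [ggbni]
  2 Velar Fronting: no change — [ggbni]
  result: [ggbni]
Order 2 then 1:
  2 Velar Fronting: [gigibni] → [didibni]
  1 Syncope: [didibni] → [ddbni]
  result: [ddbni]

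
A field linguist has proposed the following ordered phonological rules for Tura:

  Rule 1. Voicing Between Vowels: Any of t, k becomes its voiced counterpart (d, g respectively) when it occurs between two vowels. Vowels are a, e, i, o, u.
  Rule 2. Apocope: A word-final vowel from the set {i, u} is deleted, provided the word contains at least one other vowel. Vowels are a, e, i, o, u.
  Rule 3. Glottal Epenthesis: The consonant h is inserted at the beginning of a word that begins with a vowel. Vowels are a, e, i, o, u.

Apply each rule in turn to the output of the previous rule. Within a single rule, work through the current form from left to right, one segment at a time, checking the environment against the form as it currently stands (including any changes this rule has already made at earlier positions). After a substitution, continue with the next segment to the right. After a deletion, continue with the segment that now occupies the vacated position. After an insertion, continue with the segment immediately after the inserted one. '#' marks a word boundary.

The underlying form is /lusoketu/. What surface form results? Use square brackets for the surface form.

[lusoged]

Rule 1 Voicing Between Vowels: [lusoketu] → [lusogedu]
Rule 2 Apocope: [lusogedu] → [lusoged]
Rule 3 Glottal Epenthesis: no change — [lusoged]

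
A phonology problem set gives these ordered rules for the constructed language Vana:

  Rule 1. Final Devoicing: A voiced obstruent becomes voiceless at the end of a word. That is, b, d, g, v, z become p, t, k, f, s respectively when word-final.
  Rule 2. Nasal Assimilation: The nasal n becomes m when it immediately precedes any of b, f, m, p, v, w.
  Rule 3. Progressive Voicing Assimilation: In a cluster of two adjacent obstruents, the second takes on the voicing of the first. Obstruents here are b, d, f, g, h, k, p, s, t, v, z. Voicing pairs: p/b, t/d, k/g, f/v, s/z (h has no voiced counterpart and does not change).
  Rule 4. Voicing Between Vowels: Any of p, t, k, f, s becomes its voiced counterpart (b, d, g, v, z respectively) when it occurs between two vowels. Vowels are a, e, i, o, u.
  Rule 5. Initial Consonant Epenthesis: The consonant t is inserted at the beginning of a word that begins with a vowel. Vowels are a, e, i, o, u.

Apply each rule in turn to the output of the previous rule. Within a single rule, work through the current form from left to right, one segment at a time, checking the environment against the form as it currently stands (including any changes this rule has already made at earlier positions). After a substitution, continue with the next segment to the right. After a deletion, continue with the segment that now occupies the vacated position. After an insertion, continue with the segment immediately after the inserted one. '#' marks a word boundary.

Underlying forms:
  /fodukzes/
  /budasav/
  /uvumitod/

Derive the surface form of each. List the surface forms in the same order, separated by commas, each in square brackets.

[fodukses], [budazaf], [tuvumidot]

/fodukzes/:
  Rule 1 Final Devoicing: no change — [fodukzes]
  Rule 2 Nasal Assimilation: no change — [fodukzes]
  Rule 3 Progressive Voicing Assimilation: [fodukzes] → [fodukses]
  Rule 4 Voicing Between Vowels: no change — [fodukses]
  Rule 5 Initial Consonant Epenthesis: no change — [fodukses]
/budasav/:
  Rule 1 Final Devoicing: [budasav] → [budasaf]
  Rule 2 Nasal Assimilation: no change — [budasaf]
  Rule 3 Progressive Voicing Assimilation: no change — [budasaf]
  Rule 4 Voicing Between Vowels: [budasaf] → [budazaf]
  Rule 5 Initial Consonant Epenthesis: no change — [budazaf]
/uvumitod/:
  Rule 1 Final Devoicing: [uvumitod] → [uvumitot]
  Rule 2 Nasal Assimilation: no change — [uvumitot]
  Rule 3 Progressive Voicing Assimilation: no change — [uvumitot]
  Rule 4 Voicing Between Vowels: [uvumitot] → [uvumidot]
  Rule 5 Initial Consonant Epenthesis: [uvumidot] → [tuvumidot]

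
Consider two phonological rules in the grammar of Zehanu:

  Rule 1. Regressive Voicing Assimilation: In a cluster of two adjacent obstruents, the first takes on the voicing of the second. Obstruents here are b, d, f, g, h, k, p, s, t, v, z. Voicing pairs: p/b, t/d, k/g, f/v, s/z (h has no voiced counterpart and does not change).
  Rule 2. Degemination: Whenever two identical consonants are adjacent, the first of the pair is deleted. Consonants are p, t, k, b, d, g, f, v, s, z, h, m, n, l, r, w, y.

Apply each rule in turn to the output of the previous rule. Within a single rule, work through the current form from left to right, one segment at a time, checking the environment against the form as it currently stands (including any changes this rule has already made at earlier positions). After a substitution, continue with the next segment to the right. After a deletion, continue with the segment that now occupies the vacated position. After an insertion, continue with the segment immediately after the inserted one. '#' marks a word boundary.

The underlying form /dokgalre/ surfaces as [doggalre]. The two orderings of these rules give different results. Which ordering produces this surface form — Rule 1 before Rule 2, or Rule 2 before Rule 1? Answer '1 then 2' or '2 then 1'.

2 then 1

Order 1 then 2:
  1 Regressive Voicing Assimilation: [dokgalre] → [doggalre]
  2 Degemination: [doggalre] → [dogalre]
  result: [dogalre]
Order 2 then 1:
  2 Degemination: no change — [dokgalre]
  1 Regressive Voicing Assimilation: [dokgalre] → [doggalre]
  result: [doggalre]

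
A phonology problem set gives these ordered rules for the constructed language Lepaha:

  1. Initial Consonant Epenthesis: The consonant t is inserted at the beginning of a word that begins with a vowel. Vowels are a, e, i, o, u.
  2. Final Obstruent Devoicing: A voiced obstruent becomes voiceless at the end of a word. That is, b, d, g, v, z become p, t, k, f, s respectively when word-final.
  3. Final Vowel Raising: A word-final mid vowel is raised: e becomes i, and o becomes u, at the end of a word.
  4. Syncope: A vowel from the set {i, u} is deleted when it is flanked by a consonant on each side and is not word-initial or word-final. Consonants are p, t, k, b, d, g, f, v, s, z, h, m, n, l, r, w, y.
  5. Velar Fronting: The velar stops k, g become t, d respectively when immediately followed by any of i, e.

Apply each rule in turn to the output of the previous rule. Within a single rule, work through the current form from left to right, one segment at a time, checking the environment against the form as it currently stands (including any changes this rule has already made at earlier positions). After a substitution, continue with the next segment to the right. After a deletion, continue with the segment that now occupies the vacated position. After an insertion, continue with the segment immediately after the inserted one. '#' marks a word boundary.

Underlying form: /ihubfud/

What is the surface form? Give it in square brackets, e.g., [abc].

1 Initial Consonant Epenthesis: [ihubfud] → [tihubfud]
2 Final Obstruent Devoicing: [tihubfud] → [tihubfut]
3 Final Vowel Raising: no change — [tihubfut]
4 Syncope: [tihubfut] → [thbft]
5 Velar Fronting: no change — [thbft]

[thbft]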